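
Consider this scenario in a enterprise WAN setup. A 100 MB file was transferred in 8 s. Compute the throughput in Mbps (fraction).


Given: file = 100 MB, time = 8 s
File in Mb = 100 * 8 = 800 Mb
Throughput = 800 / 8 Mbps
Throughput = 100 Mbps

100


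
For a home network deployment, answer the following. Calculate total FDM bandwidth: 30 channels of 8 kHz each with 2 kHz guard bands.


Given: 30 channels, 8 kHz each, guard = 2 kHz
Channel bandwidth = 30 * 8 = 240 kHz
Guard bands = 29 gaps * 2 kHz = 58 kHz
Total = 240 + 58 = 298 kHz

298


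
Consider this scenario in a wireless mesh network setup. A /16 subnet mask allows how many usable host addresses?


Given: subnet mask /16
Host bits = 32 - 16 = 16
Total addresses = 2^16 = 65536
Usable hosts = 65536 - 2 (network + broadcast) = 65534

65534


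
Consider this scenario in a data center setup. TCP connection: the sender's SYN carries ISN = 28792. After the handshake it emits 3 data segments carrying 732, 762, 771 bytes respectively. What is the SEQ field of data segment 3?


The SYN occupies sequence number ISN = 28792, so the first data byte is ISN + 1 = 28793.
SEQ of data segment i = (ISN + 1) + sum of payload sizes of segments 1..i-1.
Segment 1: SEQ = 28793, payload = 732 bytes
Segment 2: SEQ = 29525, payload = 762 bytes
Segment 3: SEQ = 30287, payload = 771 bytes
SEQ of segment 3 = 28793 + 732 + 762 = 30287

30287


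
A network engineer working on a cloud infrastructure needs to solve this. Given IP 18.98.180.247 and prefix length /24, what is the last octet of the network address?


Given: IP = 18.98.180.247, prefix = /24
Subnet mask = 255.255.255.0
Last octet of IP: 247
Last octet of mask: 0
Network last octet = 247 AND 0 = 0

0


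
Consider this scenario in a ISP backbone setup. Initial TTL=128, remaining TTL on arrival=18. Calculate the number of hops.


Given: initial TTL = 128, received TTL = 18
Hops = initial TTL - received TTL
Hops = 128 - 18 = 110

110


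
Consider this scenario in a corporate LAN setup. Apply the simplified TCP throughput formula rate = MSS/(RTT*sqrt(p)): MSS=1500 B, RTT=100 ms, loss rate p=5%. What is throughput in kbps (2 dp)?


Given: MSS = 1500 bytes, RTT = 100 ms, loss = 5%
RTT in seconds = 100 / 1000 = 0.1
Loss rate = 5% = 0.05
sqrt(loss) = sqrt(0.05) = 0.223606797750
Throughput (bytes/s) = 1500 / (0.1 * 0.223606797750) = 67082.0393
Throughput (kbps) = 67082.0393 * 8 / 1000 = 536.656315 -> 536.66 kbps (2 dp)

536.66


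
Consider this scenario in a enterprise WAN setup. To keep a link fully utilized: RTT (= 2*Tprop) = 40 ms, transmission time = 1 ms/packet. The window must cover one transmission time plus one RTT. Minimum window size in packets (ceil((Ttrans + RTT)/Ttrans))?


Given: Ttrans = 1 ms, RTT = 40 ms (= 2 * Tprop, Tprop = 20 ms)
Time until first ACK returns = Ttrans + RTT = 1 + 40 = 41 ms
Need W * Ttrans >= Ttrans + RTT  ->  W >= (Ttrans + RTT) / Ttrans
(Ttrans + RTT) / Ttrans = 41 / 1 = 41
W_min = ceil(41) = 41

41


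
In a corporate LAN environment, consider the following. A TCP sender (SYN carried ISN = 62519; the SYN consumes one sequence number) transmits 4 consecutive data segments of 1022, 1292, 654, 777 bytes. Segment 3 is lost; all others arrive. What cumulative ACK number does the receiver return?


SYN uses sequence number 62519; first data byte = ISN + 1 = 62520.
Segment 1: SEQ = 62520, len = 1022 B, covers [62520, 63541]
Segment 2: SEQ = 63542, len = 1292 B, covers [63542, 64833]
Segment 3: SEQ = 64834, len = 654 B, covers [64834, 65487] [LOST]
Segment 4: SEQ = 65488, len = 777 B, covers [65488, 66264]
In-order data received: bytes [62520, 64833] (segments 1..2).
Segment 3 missing -> gap begins at byte 64834; later segments buffered out of order.
Cumulative ACK = next expected in-order byte = 62520 + 1022 + 1292 = 64834

64834


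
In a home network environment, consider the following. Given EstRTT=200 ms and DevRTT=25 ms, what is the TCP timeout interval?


Given: EstRTT = 200 ms, DevRTT = 25 ms
Timeout = EstRTT + 4 * DevRTT
4 * DevRTT = 4 * 25 = 100
Timeout = 200 + 100 = 300 ms

300


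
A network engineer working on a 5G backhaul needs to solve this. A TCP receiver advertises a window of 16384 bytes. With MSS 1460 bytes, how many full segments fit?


Given: RWND = 16384 bytes, MSS = 1460 bytes
Full segments = floor(RWND / MSS)
Full segments = floor(16384 / 1460)
Full segments = floor(11.2219) = 11

11


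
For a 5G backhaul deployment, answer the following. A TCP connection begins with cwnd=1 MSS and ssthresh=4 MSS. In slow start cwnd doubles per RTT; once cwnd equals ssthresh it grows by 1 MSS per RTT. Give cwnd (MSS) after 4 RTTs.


RTT 0: cwnd = 1 MSS (initial)
RTT 1: cwnd = 2 MSS (slow start, doubled)
RTT 2: cwnd = 4 MSS (slow start, doubled)
RTT 3: cwnd = 5 MSS (congestion avoidance, +1)
RTT 4: cwnd = 6 MSS (congestion avoidance, +1)

6


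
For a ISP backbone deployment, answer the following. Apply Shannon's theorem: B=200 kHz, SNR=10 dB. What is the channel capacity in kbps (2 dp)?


Given: B = 200 kHz, SNR = 10 dB
SNR linear = 10^(10/10) = 10
1 + SNR = 11
log2(11) = 3.4594316186
C = 200 * 1000 * 3.4594316186 = 691886.3237 bps
C = 691.886324 kbps -> 691.89 kbps (2 dp)

691.89


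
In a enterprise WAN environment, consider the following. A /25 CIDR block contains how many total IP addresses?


Given: CIDR prefix /25
Host bits = 32 - 25 = 7
Total addresses = 2^7 = 128

128


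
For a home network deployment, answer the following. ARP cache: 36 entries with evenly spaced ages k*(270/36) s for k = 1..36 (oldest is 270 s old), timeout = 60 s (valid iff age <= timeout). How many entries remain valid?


Ages are k * 270/36 s for k = 1..36 (spacing = 7.5000 s).
Entry k is valid iff k * 270/36 <= 60 iff k <= 36 * 60 / 270 = 8.0000
n_valid = floor(8.0000) = 8
(n_stale = 36 - 8 = 28)

8


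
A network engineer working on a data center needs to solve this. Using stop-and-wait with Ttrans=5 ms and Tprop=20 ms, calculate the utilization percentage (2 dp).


Given: Ttrans = 5 ms, Tprop = 20 ms
RTT = 2 * Tprop = 2 * 20 = 40 ms
U = Ttrans / (Ttrans + RTT)
U = 5 / (5 + 40)
U = 5 / 45 = 0.111111
U% = 11.11%

11.11


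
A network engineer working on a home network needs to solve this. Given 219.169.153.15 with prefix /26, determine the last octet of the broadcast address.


Given: IP = 219.169.153.15, prefix = /26
Host bits = 32 - 26 = 6
Network last octet = 15 AND mask = 0
Host part size = 2^6 - 1 = 63
Broadcast last octet = 0 OR 63 = 63

63


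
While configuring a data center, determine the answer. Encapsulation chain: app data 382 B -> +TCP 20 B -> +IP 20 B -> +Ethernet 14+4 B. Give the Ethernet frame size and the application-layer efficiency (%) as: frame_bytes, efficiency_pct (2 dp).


TCP segment = 382 + 20 = 402 B
IP packet = 402 + 20 = 422 B
Ethernet frame = 422 + 14 + 4 = 440 B
Efficiency = app / frame = 382 / 440 = 0.868182 = 86.8182% -> 86.82% (2 dp)

440, 86.82


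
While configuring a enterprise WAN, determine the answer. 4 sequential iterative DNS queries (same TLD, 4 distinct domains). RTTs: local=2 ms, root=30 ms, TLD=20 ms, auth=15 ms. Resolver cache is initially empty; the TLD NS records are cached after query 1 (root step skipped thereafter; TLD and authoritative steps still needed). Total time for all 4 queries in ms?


Lookup 1 (cold cache): local + root + TLD + auth = 2 + 30 + 20 + 15 = 67 ms
Lookups 2..4 (TLD NS cached -> skip root; new domain -> still ask TLD and auth): local + TLD + auth = 2 + 20 + 15 = 37 ms each
Remaining 3 lookups: 3 * 37 = 111 ms
Total = 67 + 111 = 178 ms

178


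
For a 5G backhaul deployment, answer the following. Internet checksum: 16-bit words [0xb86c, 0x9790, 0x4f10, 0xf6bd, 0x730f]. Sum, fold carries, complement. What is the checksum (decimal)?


Given words: [0xb86c, 0x9790, 0x4f10, 0xf6bd, 0x730f]
Step 1: Sum all words
Raw sum = 47212 + 38800 + 20240 + 63165 + 29455 = 198872
Step 2: Fold carry: (2264 + 3) = 2267
One's complement = ~2267 & 0xFFFF = 63268

63268


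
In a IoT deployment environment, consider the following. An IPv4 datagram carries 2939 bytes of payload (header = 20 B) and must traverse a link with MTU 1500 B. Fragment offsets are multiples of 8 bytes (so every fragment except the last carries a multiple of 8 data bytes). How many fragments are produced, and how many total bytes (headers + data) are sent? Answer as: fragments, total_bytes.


Max data per non-final fragment = floor((MTU - header)/8)*8 = floor((1500 - 20)/8)*8 = floor(1480/8)*8 = 1480 B
Final fragment needs no 8-byte alignment: it can carry up to MTU - header = 1480 B
Non-final fragments needed = ceil((payload - 1480) / 1480) = ceil(1459/1480) = ceil(0.9858) = 1
Number of fragments = 1 + 1 = 2
Fragment sizes (data): 1 * 1480 B + 1459 B (last, 1459 <= 1480 OK)
Total bytes sent = payload + n_frags * header = 2939 + 2*20 = 2939 + 40 = 2979 B

2, 2979


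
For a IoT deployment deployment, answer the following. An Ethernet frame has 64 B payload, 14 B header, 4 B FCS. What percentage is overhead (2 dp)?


Given: payload = 64 B, header = 14 B, trailer = 4 B
Overhead bytes = header + trailer = 14 + 4 = 18
Total frame = payload + overhead = 64 + 18 = 82
Overhead % = 18 / 82 * 100 = 21.9512% -> 21.95% (2 dp)

21.95


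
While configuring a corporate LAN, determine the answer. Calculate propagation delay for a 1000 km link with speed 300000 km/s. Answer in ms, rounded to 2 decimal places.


Given: distance = 1000 km, speed = 300000 km/s
Delay = distance / speed = 1000 / 300000 seconds
Delay in ms = 1000 * 1000 / 300000
Delay = 3.3333 ms
Rounded to 2 dp = 3.33 ms

3.33


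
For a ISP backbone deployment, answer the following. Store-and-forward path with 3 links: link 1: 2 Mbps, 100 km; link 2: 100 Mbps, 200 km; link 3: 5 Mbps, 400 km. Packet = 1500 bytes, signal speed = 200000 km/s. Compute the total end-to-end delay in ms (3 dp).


Packet = 1500 bytes = 12000 bits. Store-and-forward: sum (t_trans + t_prop) per link.
Link 1: t_trans = 12000/(2*10^6) s = 6.0000 ms; t_prop = 100/200000 s = 0.5000 ms; subtotal = 6.5000 ms
Link 2: t_trans = 12000/(100*10^6) s = 0.1200 ms; t_prop = 200/200000 s = 1.0000 ms; subtotal = 1.1200 ms
Link 3: t_trans = 12000/(5*10^6) s = 2.4000 ms; t_prop = 400/200000 s = 2.0000 ms; subtotal = 4.4000 ms
End-to-end = 6.5000 + 1.1200 + 4.4000 = 12.0200 ms -> 12.020 ms (3 dp)

12.020


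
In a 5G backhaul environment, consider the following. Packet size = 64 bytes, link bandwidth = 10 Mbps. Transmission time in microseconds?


Given: packet = 64 bytes, bandwidth = 10 Mbps
Packet in bits = 64 * 8 = 512 bits
Bandwidth = 10 * 10^6 = 10000000 bps
Time = 512 / 10000000 seconds
Time in us = 512 * 10^6 / 10000000 = 51.2

51.2


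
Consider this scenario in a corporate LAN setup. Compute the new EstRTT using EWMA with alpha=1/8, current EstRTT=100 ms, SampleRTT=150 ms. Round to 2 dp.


Given: EstRTT = 100 ms, SampleRTT = 150 ms, alpha = 1/8
New EstRTT = (1 - alpha) * EstRTT + alpha * SampleRTT
(7/8) * 100 = 87.5
(1/8) * 150 = 18.75
New EstRTT = 87.5 + 18.75 = 106.25 ms -> 106.25 ms (2 dp)

106.25


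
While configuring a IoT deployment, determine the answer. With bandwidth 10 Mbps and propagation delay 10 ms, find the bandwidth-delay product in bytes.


Given: bandwidth = 10 Mbps, delay = 10 ms
BDP in bits = 10 * 10^6 * 10 / 1000
BDP in bits = 100000
BDP in bytes = 100000 / 8 = 12500

12500


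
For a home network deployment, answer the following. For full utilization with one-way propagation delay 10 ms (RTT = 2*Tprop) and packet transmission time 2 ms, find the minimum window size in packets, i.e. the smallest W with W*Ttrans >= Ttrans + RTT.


Given: Ttrans = 2 ms, RTT = 20 ms (= 2 * Tprop, Tprop = 10 ms)
Time until first ACK returns = Ttrans + RTT = 2 + 20 = 22 ms
Need W * Ttrans >= Ttrans + RTT  ->  W >= (Ttrans + RTT) / Ttrans
(Ttrans + RTT) / Ttrans = 22 / 2 = 11
W_min = ceil(11) = 11

11


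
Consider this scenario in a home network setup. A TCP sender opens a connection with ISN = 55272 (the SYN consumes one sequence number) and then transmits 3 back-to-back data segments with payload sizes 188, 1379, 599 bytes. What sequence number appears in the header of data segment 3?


The SYN occupies sequence number ISN = 55272, so the first data byte is ISN + 1 = 55273.
SEQ of data segment i = (ISN + 1) + sum of payload sizes of segments 1..i-1.
Segment 1: SEQ = 55273, payload = 188 bytes
Segment 2: SEQ = 55461, payload = 1379 bytes
Segment 3: SEQ = 56840, payload = 599 bytes
SEQ of segment 3 = 55273 + 188 + 1379 = 56840

56840


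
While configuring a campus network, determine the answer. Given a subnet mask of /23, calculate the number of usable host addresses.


Given: subnet mask /23
Host bits = 32 - 23 = 9
Total addresses = 2^9 = 512
Usable hosts = 512 - 2 (network + broadcast) = 510

510


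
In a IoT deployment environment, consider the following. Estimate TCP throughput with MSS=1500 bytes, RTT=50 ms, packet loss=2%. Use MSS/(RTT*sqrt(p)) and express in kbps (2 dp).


Given: MSS = 1500 bytes, RTT = 50 ms, loss = 2%
RTT in seconds = 50 / 1000 = 0.05
Loss rate = 2% = 0.02
sqrt(loss) = sqrt(0.02) = 0.141421356237
Throughput (bytes/s) = 1500 / (0.05 * 0.141421356237) = 212132.0344
Throughput (kbps) = 212132.0344 * 8 / 1000 = 1697.056275 -> 1697.06 kbps (2 dp)

1697.06


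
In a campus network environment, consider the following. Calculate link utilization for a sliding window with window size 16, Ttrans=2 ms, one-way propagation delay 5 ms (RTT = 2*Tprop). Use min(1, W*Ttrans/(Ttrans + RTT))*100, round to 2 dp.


Given: W = 16, Ttrans = 2 ms, RTT = 10 ms (= 2 * Tprop, Tprop = 5 ms)
Cycle time = Ttrans + RTT = 2 + 10 = 12 ms (first packet sent until its ACK returns)
W * Ttrans = 16 * 2 = 32 ms of sending per cycle
W * Ttrans / (Ttrans + RTT) = 32 / 12 = 2.666667
U = min(1, 2.666667) = 1.000000
U% = 100.00%

100.00


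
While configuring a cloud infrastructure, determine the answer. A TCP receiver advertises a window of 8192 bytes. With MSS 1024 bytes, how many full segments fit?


Given: RWND = 8192 bytes, MSS = 1024 bytes
Full segments = floor(RWND / MSS)
Full segments = floor(8192 / 1024)
Full segments = floor(8.0) = 8

8


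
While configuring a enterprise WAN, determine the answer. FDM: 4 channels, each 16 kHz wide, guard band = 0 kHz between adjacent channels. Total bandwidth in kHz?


Given: 4 channels, 16 kHz each, guard = 0 kHz
Channel bandwidth = 4 * 16 = 64 kHz
Guard bands = 3 gaps * 0 kHz = 0 kHz
Total = 64 + 0 = 64 kHz

64


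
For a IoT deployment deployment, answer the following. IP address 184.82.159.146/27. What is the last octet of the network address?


Given: IP = 184.82.159.146, prefix = /27
Subnet mask = 255.255.255.224
Last octet of IP: 146
Last octet of mask: 224
Network last octet = 146 AND 224 = 128

128


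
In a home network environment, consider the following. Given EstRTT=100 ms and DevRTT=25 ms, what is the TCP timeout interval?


Given: EstRTT = 100 ms, DevRTT = 25 ms
Timeout = EstRTT + 4 * DevRTT
4 * DevRTT = 4 * 25 = 100
Timeout = 100 + 100 = 200 ms

200


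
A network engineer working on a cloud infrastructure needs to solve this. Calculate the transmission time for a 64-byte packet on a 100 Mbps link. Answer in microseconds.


Given: packet = 64 bytes, bandwidth = 100 Mbps
Packet in bits = 64 * 8 = 512 bits
Bandwidth = 100 * 10^6 = 100000000 bps
Time = 512 / 100000000 seconds
Time in us = 512 * 10^6 / 100000000 = 5.12

5.12


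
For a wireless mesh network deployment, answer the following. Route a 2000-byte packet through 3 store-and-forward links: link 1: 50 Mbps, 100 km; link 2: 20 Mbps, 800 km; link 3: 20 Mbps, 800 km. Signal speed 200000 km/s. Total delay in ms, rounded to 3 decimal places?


Packet = 2000 bytes = 16000 bits. Store-and-forward: sum (t_trans + t_prop) per link.
Link 1: t_trans = 16000/(50*10^6) s = 0.3200 ms; t_prop = 100/200000 s = 0.5000 ms; subtotal = 0.8200 ms
Link 2: t_trans = 16000/(20*10^6) s = 0.8000 ms; t_prop = 800/200000 s = 4.0000 ms; subtotal = 4.8000 ms
Link 3: t_trans = 16000/(20*10^6) s = 0.8000 ms; t_prop = 800/200000 s = 4.0000 ms; subtotal = 4.8000 ms
End-to-end = 0.8200 + 4.8000 + 4.8000 = 10.4200 ms -> 10.420 ms (3 dp)

10.420


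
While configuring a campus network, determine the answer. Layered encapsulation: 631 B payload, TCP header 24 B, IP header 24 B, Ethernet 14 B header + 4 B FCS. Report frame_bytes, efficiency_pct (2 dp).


TCP segment = 631 + 24 = 655 B
IP packet = 655 + 24 = 679 B
Ethernet frame = 679 + 14 + 4 = 697 B
Efficiency = app / frame = 631 / 697 = 0.905308 = 90.5308% -> 90.53% (2 dp)

697, 90.53


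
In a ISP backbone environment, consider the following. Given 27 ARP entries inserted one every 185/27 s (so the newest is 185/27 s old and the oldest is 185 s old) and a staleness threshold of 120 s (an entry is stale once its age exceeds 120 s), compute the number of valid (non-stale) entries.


Ages are k * 185/27 s for k = 1..27 (spacing = 6.8519 s).
Entry k is valid iff k * 185/27 <= 120 iff k <= 27 * 120 / 185 = 17.5135
n_valid = floor(17.5135) = 17
(n_stale = 27 - 17 = 10)

17


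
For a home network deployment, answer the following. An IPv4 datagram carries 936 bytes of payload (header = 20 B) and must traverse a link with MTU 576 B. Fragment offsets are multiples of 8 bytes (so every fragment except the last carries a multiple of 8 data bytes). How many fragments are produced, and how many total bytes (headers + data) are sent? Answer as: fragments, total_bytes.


Max data per non-final fragment = floor((MTU - header)/8)*8 = floor((576 - 20)/8)*8 = floor(556/8)*8 = 552 B
Final fragment needs no 8-byte alignment: it can carry up to MTU - header = 556 B
Non-final fragments needed = ceil((payload - 556) / 552) = ceil(380/552) = ceil(0.6884) = 1
Number of fragments = 1 + 1 = 2
Fragment sizes (data): 1 * 552 B + 384 B (last, 384 <= 556 OK)
Total bytes sent = payload + n_frags * header = 936 + 2*20 = 936 + 40 = 976 B

2, 976


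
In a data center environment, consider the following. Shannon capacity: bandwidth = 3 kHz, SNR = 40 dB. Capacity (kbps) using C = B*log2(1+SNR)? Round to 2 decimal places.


Given: B = 3 kHz, SNR = 40 dB
SNR linear = 10^(40/10) = 10000
1 + SNR = 10001
log2(10001) = 13.2878566418
C = 3 * 1000 * 13.2878566418 = 39863.5699 bps
C = 39.863570 kbps -> 39.86 kbps (2 dp)

39.86


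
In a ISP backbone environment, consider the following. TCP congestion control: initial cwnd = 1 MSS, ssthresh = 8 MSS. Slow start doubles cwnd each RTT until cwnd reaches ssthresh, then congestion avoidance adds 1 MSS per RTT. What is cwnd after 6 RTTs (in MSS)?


RTT 0: cwnd = 1 MSS (initial)
RTT 1: cwnd = 2 MSS (slow start, doubled)
RTT 2: cwnd = 4 MSS (slow start, doubled)
RTT 3: cwnd = 8 MSS (slow start, doubled)
RTT 4: cwnd = 9 MSS (congestion avoidance, +1)
RTT 5: cwnd = 10 MSS (congestion avoidance, +1)
RTT 6: cwnd = 11 MSS (congestion avoidance, +1)

11


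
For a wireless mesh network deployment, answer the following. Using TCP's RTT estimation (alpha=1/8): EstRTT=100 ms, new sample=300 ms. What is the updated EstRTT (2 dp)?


Given: EstRTT = 100 ms, SampleRTT = 300 ms, alpha = 1/8
New EstRTT = (1 - alpha) * EstRTT + alpha * SampleRTT
(7/8) * 100 = 87.5
(1/8) * 300 = 37.5
New EstRTT = 87.5 + 37.5 = 125 ms -> 125.00 ms (2 dp)

125.00


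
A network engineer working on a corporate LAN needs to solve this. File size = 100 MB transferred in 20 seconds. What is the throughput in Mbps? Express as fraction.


Given: file = 100 MB, time = 20 s
File in Mb = 100 * 8 = 800 Mb
Throughput = 800 / 20 Mbps
Throughput = 40 Mbps

40


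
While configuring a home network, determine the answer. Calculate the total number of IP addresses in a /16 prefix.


Given: CIDR prefix /16
Host bits = 32 - 16 = 16
Total addresses = 2^16 = 65536

65536


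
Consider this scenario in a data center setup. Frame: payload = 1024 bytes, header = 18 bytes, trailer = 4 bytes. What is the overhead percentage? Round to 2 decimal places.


Given: payload = 1024 B, header = 18 B, trailer = 4 B
Overhead bytes = header + trailer = 18 + 4 = 22
Total frame = payload + overhead = 1024 + 22 = 1046
Overhead % = 22 / 1046 * 100 = 2.1033% -> 2.10% (2 dp)

2.10


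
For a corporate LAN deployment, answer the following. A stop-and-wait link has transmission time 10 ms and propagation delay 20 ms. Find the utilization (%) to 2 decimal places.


Given: Ttrans = 10 ms, Tprop = 20 ms
RTT = 2 * Tprop = 2 * 20 = 40 ms
U = Ttrans / (Ttrans + RTT)
U = 10 / (10 + 40)
U = 10 / 50 = 0.2
U% = 20.00%

20.00


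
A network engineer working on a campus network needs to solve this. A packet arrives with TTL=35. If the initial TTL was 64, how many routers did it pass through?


Given: initial TTL = 64, received TTL = 35
Hops = initial TTL - received TTL
Hops = 64 - 35 = 29

29


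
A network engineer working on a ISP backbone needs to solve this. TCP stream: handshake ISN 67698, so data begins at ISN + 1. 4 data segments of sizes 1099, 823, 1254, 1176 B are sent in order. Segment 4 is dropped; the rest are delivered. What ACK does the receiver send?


SYN uses sequence number 67698; first data byte = ISN + 1 = 67699.
Segment 1: SEQ = 67699, len = 1099 B, covers [67699, 68797]
Segment 2: SEQ = 68798, len = 823 B, covers [68798, 69620]
Segment 3: SEQ = 69621, len = 1254 B, covers [69621, 70874]
Segment 4: SEQ = 70875, len = 1176 B, covers [70875, 72050] [LOST]
In-order data received: bytes [67699, 70874] (segments 1..3).
Segment 4 missing -> gap begins at byte 70875.
Cumulative ACK = next expected in-order byte = 67699 + 1099 + 823 + 1254 = 70875

70875


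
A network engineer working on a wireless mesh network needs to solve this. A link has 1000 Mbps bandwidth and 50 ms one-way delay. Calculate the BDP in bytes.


Given: bandwidth = 1000 Mbps, delay = 50 ms
BDP in bits = 1000 * 10^6 * 50 / 1000
BDP in bits = 50000000
BDP in bytes = 50000000 / 8 = 6250000

6250000


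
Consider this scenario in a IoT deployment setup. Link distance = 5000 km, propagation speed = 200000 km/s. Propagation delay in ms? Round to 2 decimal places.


Given: distance = 5000 km, speed = 200000 km/s
Delay = distance / speed = 5000 / 200000 seconds
Delay in ms = 5000 * 1000 / 200000
Delay = 25.0000 ms
Rounded to 2 dp = 25.00 ms

25.00


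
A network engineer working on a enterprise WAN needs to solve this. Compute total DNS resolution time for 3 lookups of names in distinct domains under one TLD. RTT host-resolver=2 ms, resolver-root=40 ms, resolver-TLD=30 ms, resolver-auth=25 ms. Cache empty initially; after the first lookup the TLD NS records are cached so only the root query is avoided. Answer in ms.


Lookup 1 (cold cache): local + root + TLD + auth = 2 + 40 + 30 + 25 = 97 ms
Lookups 2..3 (TLD NS cached -> skip root; new domain -> still ask TLD and auth): local + TLD + auth = 2 + 30 + 25 = 57 ms each
Remaining 2 lookups: 2 * 57 = 114 ms
Total = 97 + 114 = 211 ms

211


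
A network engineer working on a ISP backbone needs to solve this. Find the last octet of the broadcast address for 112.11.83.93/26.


Given: IP = 112.11.83.93, prefix = /26
Host bits = 32 - 26 = 6
Network last octet = 93 AND mask = 64
Host part size = 2^6 - 1 = 63
Broadcast last octet = 64 OR 63 = 127

127


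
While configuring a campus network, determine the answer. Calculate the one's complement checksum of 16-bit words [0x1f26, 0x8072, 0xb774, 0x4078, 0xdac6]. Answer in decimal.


Given words: [0x1f26, 0x8072, 0xb774, 0x4078, 0xdac6]
Step 1: Sum all words
Raw sum = 7974 + 32882 + 46964 + 16504 + 56006 = 160330
Step 2: Fold carry: (29258 + 2) = 29260
One's complement = ~29260 & 0xFFFF = 36275

36275


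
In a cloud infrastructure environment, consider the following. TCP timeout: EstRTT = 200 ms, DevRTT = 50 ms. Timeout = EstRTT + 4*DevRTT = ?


Given: EstRTT = 200 ms, DevRTT = 50 ms
Timeout = EstRTT + 4 * DevRTT
4 * DevRTT = 4 * 50 = 200
Timeout = 200 + 200 = 400 ms

400


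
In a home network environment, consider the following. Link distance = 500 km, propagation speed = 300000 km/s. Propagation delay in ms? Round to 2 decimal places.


Given: distance = 500 km, speed = 300000 km/s
Delay = distance / speed = 500 / 300000 seconds
Delay in ms = 500 * 1000 / 300000
Delay = 1.6667 ms
Rounded to 2 dp = 1.67 ms

1.67


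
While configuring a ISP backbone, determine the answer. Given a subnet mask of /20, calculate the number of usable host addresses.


Given: subnet mask /20
Host bits = 32 - 20 = 12
Total addresses = 2^12 = 4096
Usable hosts = 4096 - 2 (network + broadcast) = 4094

4094


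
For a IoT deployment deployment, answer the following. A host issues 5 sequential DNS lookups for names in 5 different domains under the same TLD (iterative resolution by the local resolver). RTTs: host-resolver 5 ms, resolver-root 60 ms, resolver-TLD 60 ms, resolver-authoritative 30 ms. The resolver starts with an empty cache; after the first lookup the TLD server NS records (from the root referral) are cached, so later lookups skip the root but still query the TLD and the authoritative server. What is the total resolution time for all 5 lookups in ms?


Lookup 1 (cold cache): local + root + TLD + auth = 5 + 60 + 60 + 30 = 155 ms
Lookups 2..5 (TLD NS cached -> skip root; new domain -> still ask TLD and auth): local + TLD + auth = 5 + 60 + 30 = 95 ms each
Remaining 4 lookups: 4 * 95 = 380 ms
Total = 155 + 380 = 535 ms

535


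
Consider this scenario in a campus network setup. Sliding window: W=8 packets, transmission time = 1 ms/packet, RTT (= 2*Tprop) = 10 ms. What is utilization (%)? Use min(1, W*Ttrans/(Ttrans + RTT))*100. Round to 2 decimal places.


Given: W = 8, Ttrans = 1 ms, RTT = 10 ms (= 2 * Tprop, Tprop = 5 ms)
Cycle time = Ttrans + RTT = 1 + 10 = 11 ms (first packet sent until its ACK returns)
W * Ttrans = 8 * 1 = 8 ms of sending per cycle
W * Ttrans / (Ttrans + RTT) = 8 / 11 = 0.727273
U = min(1, 0.727273) = 0.727273
U% = 72.73%

72.73


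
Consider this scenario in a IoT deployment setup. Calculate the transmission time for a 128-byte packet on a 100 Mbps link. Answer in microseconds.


Given: packet = 128 bytes, bandwidth = 100 Mbps
Packet in bits = 128 * 8 = 1024 bits
Bandwidth = 100 * 10^6 = 100000000 bps
Time = 1024 / 100000000 seconds
Time in us = 1024 * 10^6 / 100000000 = 10.24

10.24


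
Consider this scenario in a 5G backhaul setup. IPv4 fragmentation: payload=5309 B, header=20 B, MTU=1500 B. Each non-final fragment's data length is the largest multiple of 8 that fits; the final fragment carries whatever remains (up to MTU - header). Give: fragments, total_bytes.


Max data per non-final fragment = floor((MTU - header)/8)*8 = floor((1500 - 20)/8)*8 = floor(1480/8)*8 = 1480 B
Final fragment needs no 8-byte alignment: it can carry up to MTU - header = 1480 B
Non-final fragments needed = ceil((payload - 1480) / 1480) = ceil(3829/1480) = ceil(2.5872) = 3
Number of fragments = 3 + 1 = 4
Fragment sizes (data): 3 * 1480 B + 869 B (last, 869 <= 1480 OK)
Total bytes sent = payload + n_frags * header = 5309 + 4*20 = 5309 + 80 = 5389 B

4, 5389


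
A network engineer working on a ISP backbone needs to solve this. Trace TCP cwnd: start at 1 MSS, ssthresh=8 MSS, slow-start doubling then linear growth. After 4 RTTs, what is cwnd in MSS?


RTT 0: cwnd = 1 MSS (initial)
RTT 1: cwnd = 2 MSS (slow start, doubled)
RTT 2: cwnd = 4 MSS (slow start, doubled)
RTT 3: cwnd = 8 MSS (slow start, doubled)
RTT 4: cwnd = 9 MSS (congestion avoidance, +1)

9


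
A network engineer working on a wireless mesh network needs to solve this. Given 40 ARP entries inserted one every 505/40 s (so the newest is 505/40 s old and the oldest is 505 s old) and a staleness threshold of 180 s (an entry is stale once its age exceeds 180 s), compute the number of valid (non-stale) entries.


Ages are k * 505/40 s for k = 1..40 (spacing = 12.6250 s).
Entry k is valid iff k * 505/40 <= 180 iff k <= 40 * 180 / 505 = 14.2574
n_valid = floor(14.2574) = 14
(n_stale = 40 - 14 = 26)

14


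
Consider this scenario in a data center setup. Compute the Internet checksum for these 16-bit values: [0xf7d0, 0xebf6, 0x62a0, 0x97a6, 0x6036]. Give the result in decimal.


Given words: [0xf7d0, 0xebf6, 0x62a0, 0x97a6, 0x6036]
Step 1: Sum all words
Raw sum = 63440 + 60406 + 25248 + 38822 + 24630 = 212546
Step 2: Fold carry: (15938 + 3) = 15941
One's complement = ~15941 & 0xFFFF = 49594

49594


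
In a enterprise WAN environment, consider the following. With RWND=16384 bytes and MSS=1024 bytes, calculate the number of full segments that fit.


Given: RWND = 16384 bytes, MSS = 1024 bytes
Full segments = floor(RWND / MSS)
Full segments = floor(16384 / 1024)
Full segments = floor(16.0) = 16

16


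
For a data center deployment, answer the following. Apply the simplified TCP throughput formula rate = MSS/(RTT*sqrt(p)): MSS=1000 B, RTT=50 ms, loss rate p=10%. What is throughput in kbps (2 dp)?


Given: MSS = 1000 bytes, RTT = 50 ms, loss = 10%
RTT in seconds = 50 / 1000 = 0.05
Loss rate = 10% = 0.1
sqrt(loss) = sqrt(0.1) = 0.316227766017
Throughput (bytes/s) = 1000 / (0.05 * 0.316227766017) = 63245.5532
Throughput (kbps) = 63245.5532 * 8 / 1000 = 505.964426 -> 505.96 kbps (2 dp)

505.96


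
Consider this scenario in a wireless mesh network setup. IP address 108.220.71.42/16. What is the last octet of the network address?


Given: IP = 108.220.71.42, prefix = /16
Subnet mask = 255.255.0.0
Last octet of IP: 42
Last octet of mask: 0
Network last octet = 42 AND 0 = 0

0


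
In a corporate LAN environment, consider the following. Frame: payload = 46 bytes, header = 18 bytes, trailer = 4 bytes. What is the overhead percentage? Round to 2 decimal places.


Given: payload = 46 B, header = 18 B, trailer = 4 B
Overhead bytes = header + trailer = 18 + 4 = 22
Total frame = payload + overhead = 46 + 22 = 68
Overhead % = 22 / 68 * 100 = 32.3529% -> 32.35% (2 dp)

32.35


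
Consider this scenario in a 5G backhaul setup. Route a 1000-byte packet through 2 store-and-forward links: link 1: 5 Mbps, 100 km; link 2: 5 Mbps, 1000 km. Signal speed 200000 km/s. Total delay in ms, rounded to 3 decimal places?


Packet = 1000 bytes = 8000 bits. Store-and-forward: sum (t_trans + t_prop) per link.
Link 1: t_trans = 8000/(5*10^6) s = 1.6000 ms; t_prop = 100/200000 s = 0.5000 ms; subtotal = 2.1000 ms
Link 2: t_trans = 8000/(5*10^6) s = 1.6000 ms; t_prop = 1000/200000 s = 5.0000 ms; subtotal = 6.6000 ms
End-to-end = 2.1000 + 6.6000 = 8.7000 ms -> 8.700 ms (3 dp)

8.700


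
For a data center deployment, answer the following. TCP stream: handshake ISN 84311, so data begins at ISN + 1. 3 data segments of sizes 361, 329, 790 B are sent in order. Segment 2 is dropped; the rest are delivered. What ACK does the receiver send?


SYN uses sequence number 84311; first data byte = ISN + 1 = 84312.
Segment 1: SEQ = 84312, len = 361 B, covers [84312, 84672]
Segment 2: SEQ = 84673, len = 329 B, covers [84673, 85001] [LOST]
Segment 3: SEQ = 85002, len = 790 B, covers [85002, 85791]
In-order data received: bytes [84312, 84672] (segments 1..1).
Segment 2 missing -> gap begins at byte 84673; later segments buffered out of order.
Cumulative ACK = next expected in-order byte = 84312 + 361 = 84673

84673


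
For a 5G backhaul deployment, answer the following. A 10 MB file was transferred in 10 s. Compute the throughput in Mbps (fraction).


Given: file = 10 MB, time = 10 s
File in Mb = 10 * 8 = 80 Mb
Throughput = 80 / 10 Mbps
Throughput = 8 Mbps

8


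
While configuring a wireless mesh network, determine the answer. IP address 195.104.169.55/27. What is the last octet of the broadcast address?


Given: IP = 195.104.169.55, prefix = /27
Host bits = 32 - 27 = 5
Network last octet = 55 AND mask = 32
Host part size = 2^5 - 1 = 31
Broadcast last octet = 32 OR 31 = 63

63


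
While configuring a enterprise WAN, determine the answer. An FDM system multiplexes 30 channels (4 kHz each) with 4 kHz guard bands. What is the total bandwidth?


Given: 30 channels, 4 kHz each, guard = 4 kHz
Channel bandwidth = 30 * 4 = 120 kHz
Guard bands = 29 gaps * 4 kHz = 116 kHz
Total = 120 + 116 = 236 kHz

236


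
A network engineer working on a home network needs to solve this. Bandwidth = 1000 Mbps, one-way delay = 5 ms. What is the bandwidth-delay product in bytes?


Given: bandwidth = 1000 Mbps, delay = 5 ms
BDP in bits = 1000 * 10^6 * 5 / 1000
BDP in bits = 5000000
BDP in bytes = 5000000 / 8 = 625000

625000


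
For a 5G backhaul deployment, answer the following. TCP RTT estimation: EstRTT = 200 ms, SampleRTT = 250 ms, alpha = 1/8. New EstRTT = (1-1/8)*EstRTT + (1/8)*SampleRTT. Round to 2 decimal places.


Given: EstRTT = 200 ms, SampleRTT = 250 ms, alpha = 1/8
New EstRTT = (1 - alpha) * EstRTT + alpha * SampleRTT
(7/8) * 200 = 175
(1/8) * 250 = 31.25
New EstRTT = 175 + 31.25 = 206.25 ms -> 206.25 ms (2 dp)

206.25


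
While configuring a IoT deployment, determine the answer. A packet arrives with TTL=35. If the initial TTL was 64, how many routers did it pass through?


Given: initial TTL = 64, received TTL = 35
Hops = initial TTL - received TTL
Hops = 64 - 35 = 29

29


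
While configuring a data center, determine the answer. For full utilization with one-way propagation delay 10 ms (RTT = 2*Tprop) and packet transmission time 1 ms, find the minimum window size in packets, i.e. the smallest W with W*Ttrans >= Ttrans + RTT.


Given: Ttrans = 1 ms, RTT = 20 ms (= 2 * Tprop, Tprop = 10 ms)
Time until first ACK returns = Ttrans + RTT = 1 + 20 = 21 ms
Need W * Ttrans >= Ttrans + RTT  ->  W >= (Ttrans + RTT) / Ttrans
(Ttrans + RTT) / Ttrans = 21 / 1 = 21
W_min = ceil(21) = 21

21


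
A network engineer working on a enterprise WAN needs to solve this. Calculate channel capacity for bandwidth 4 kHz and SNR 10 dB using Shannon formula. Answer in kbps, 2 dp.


Given: B = 4 kHz, SNR = 10 dB
SNR linear = 10^(10/10) = 10
1 + SNR = 11
log2(11) = 3.4594316186
C = 4 * 1000 * 3.4594316186 = 13837.7265 bps
C = 13.837726 kbps -> 13.84 kbps (2 dp)

13.84


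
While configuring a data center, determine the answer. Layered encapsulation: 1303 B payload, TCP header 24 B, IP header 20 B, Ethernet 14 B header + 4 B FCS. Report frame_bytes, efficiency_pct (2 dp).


TCP segment = 1303 + 24 = 1327 B
IP packet = 1327 + 20 = 1347 B
Ethernet frame = 1347 + 14 + 4 = 1365 B
Efficiency = app / frame = 1303 / 1365 = 0.954579 = 95.4579% -> 95.46% (2 dp)

1365, 95.46


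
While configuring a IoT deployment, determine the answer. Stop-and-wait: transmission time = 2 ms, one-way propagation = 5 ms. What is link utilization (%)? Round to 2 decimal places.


Given: Ttrans = 2 ms, Tprop = 5 ms
RTT = 2 * Tprop = 2 * 5 = 10 ms
U = Ttrans / (Ttrans + RTT)
U = 2 / (2 + 10)
U = 2 / 12 = 0.166667
U% = 16.67%

16.67


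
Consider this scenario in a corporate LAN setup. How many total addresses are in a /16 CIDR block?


Given: CIDR prefix /16
Host bits = 32 - 16 = 16
Total addresses = 2^16 = 65536

65536


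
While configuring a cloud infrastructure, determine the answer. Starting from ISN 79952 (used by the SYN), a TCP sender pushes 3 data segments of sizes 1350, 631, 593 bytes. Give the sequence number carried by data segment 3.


The SYN occupies sequence number ISN = 79952, so the first data byte is ISN + 1 = 79953.
SEQ of data segment i = (ISN + 1) + sum of payload sizes of segments 1..i-1.
Segment 1: SEQ = 79953, payload = 1350 bytes
Segment 2: SEQ = 81303, payload = 631 bytes
Segment 3: SEQ = 81934, payload = 593 bytes
SEQ of segment 3 = 79953 + 1350 + 631 = 81934

81934


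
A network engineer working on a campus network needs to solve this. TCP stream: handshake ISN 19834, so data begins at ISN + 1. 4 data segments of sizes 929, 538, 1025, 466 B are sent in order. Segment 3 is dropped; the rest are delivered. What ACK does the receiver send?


SYN uses sequence number 19834; first data byte = ISN + 1 = 19835.
Segment 1: SEQ = 19835, len = 929 B, covers [19835, 20763]
Segment 2: SEQ = 20764, len = 538 B, covers [20764, 21301]
Segment 3: SEQ = 21302, len = 1025 B, covers [21302, 22326] [LOST]
Segment 4: SEQ = 22327, len = 466 B, covers [22327, 22792]
In-order data received: bytes [19835, 21301] (segments 1..2).
Segment 3 missing -> gap begins at byte 21302; later segments buffered out of order.
Cumulative ACK = next expected in-order byte = 19835 + 929 + 538 = 21302

21302


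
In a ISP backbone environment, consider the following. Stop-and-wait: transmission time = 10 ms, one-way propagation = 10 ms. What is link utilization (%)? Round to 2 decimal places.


Given: Ttrans = 10 ms, Tprop = 10 ms
RTT = 2 * Tprop = 2 * 10 = 20 ms
U = Ttrans / (Ttrans + RTT)
U = 10 / (10 + 20)
U = 10 / 30 = 0.333333
U% = 33.33%

33.33


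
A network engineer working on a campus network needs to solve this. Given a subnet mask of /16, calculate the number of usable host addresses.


Given: subnet mask /16
Host bits = 32 - 16 = 16
Total addresses = 2^16 = 65536
Usable hosts = 65536 - 2 (network + broadcast) = 65534

65534


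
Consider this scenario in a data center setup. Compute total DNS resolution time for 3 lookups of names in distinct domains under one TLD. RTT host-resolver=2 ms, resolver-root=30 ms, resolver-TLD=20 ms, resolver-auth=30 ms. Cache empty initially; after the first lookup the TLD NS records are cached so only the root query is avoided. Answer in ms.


Lookup 1 (cold cache): local + root + TLD + auth = 2 + 30 + 20 + 30 = 82 ms
Lookups 2..3 (TLD NS cached -> skip root; new domain -> still ask TLD and auth): local + TLD + auth = 2 + 20 + 30 = 52 ms each
Remaining 2 lookups: 2 * 52 = 104 ms
Total = 82 + 104 = 186 ms

186


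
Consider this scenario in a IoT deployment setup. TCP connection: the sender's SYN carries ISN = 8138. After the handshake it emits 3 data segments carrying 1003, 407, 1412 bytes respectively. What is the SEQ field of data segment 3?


The SYN occupies sequence number ISN = 8138, so the first data byte is ISN + 1 = 8139.
SEQ of data segment i = (ISN + 1) + sum of payload sizes of segments 1..i-1.
Segment 1: SEQ = 8139, payload = 1003 bytes
Segment 2: SEQ = 9142, payload = 407 bytes
Segment 3: SEQ = 9549, payload = 1412 bytes
SEQ of segment 3 = 8139 + 1003 + 407 = 9549

9549


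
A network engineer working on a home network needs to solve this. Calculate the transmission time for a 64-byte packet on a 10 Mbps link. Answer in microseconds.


Given: packet = 64 bytes, bandwidth = 10 Mbps
Packet in bits = 64 * 8 = 512 bits
Bandwidth = 10 * 10^6 = 10000000 bps
Time = 512 / 10000000 seconds
Time in us = 512 * 10^6 / 10000000 = 51.2

51.2


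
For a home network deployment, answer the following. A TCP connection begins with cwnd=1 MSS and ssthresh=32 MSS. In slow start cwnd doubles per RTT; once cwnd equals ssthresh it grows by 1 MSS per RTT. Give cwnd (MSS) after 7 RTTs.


RTT 0: cwnd = 1 MSS (initial)
RTT 1: cwnd = 2 MSS (slow start, doubled)
RTT 2: cwnd = 4 MSS (slow start, doubled)
RTT 3: cwnd = 8 MSS (slow start, doubled)
RTT 4: cwnd = 16 MSS (slow start, doubled)
RTT 5: cwnd = 32 MSS (slow start, doubled)
RTT 6: cwnd = 33 MSS (congestion avoidance, +1)
RTT 7: cwnd = 34 MSS (congestion avoidance, +1)

34


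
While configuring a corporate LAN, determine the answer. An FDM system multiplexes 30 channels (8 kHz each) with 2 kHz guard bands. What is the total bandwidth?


Given: 30 channels, 8 kHz each, guard = 2 kHz
Channel bandwidth = 30 * 8 = 240 kHz
Guard bands = 29 gaps * 2 kHz = 58 kHz
Total = 240 + 58 = 298 kHz

298


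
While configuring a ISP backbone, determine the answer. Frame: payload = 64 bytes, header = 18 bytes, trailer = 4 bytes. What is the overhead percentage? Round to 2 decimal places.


Given: payload = 64 B, header = 18 B, trailer = 4 B
Overhead bytes = header + trailer = 18 + 4 = 22
Total frame = payload + overhead = 64 + 22 = 86
Overhead % = 22 / 86 * 100 = 25.5814% -> 25.58% (2 dp)

25.58


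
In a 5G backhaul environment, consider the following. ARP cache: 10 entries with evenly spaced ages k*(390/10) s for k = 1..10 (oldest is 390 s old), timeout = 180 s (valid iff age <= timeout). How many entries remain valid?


Ages are k * 390/10 s for k = 1..10 (spacing = 39.0000 s).
Entry k is valid iff k * 390/10 <= 180 iff k <= 10 * 180 / 390 = 4.6154
n_valid = floor(4.6154) = 4
(n_stale = 10 - 4 = 6)

4
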